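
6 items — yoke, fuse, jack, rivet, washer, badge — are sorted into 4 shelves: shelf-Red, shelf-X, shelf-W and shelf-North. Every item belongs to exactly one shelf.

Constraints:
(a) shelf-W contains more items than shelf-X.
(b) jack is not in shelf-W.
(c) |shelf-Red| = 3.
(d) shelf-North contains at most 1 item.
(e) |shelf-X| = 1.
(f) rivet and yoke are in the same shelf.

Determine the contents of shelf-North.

shelf-North = {}

From (b): jack ∉ shelf-W.
Suppose yoke ∈ shelf-North: no assignment then satisfies all the clues, so yoke ∉ shelf-North.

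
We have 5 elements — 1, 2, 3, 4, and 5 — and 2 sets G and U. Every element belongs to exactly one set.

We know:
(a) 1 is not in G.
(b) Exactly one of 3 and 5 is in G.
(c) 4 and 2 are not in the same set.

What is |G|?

2

From (a): 1 ∉ G.
Only one set left: 1 ∈ U.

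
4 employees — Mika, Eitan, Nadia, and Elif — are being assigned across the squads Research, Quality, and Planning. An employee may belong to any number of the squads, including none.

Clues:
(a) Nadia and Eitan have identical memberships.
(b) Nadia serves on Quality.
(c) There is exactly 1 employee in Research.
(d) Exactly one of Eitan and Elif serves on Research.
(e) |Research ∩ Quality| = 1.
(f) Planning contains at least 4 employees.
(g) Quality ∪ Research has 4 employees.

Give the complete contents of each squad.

Research = {Elif}; Quality = {Eitan, Elif, Mika, Nadia}; Planning = {Eitan, Elif, Mika, Nadia}

From (b): Nadia ∈ Quality.
(a): Eitan matches Nadia: Eitan ∈ Quality.
(f): only 4 candidates remain for Planning, so all are in.
Suppose Mika ∈ Research: no assignment then satisfies all the clues, so Mika ∉ Research.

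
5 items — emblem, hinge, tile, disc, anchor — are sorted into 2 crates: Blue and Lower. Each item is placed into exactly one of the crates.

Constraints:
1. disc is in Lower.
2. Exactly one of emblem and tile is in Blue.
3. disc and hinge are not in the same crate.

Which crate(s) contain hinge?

hinge: Blue

From (1): disc ∈ Lower.
(3): hinge ∉ Lower.
Only one crate left: hinge ∈ Blue.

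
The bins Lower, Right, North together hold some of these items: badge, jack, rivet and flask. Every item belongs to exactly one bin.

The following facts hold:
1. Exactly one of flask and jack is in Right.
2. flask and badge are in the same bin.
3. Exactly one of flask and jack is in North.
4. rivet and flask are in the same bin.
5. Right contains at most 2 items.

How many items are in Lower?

0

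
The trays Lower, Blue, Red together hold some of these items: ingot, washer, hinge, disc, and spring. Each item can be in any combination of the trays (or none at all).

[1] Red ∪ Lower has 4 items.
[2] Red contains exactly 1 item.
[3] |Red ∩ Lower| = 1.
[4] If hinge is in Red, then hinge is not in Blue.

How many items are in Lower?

4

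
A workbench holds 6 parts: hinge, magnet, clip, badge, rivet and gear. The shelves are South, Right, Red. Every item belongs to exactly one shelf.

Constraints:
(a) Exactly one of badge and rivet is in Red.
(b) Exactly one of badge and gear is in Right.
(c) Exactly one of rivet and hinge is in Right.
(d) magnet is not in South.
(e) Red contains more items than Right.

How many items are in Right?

2

From (d): magnet ∉ South.
Suppose magnet ∈ Right: no assignment then satisfies all the clues, so magnet ∉ Right.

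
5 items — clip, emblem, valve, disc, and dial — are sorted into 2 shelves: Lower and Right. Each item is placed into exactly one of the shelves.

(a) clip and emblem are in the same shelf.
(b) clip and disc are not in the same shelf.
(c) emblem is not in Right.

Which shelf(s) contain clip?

From (c): emblem ∉ Right.
(a): clip matches emblem: clip ∉ Right.
Only one shelf left: clip ∈ Lower.
Only one shelf left: emblem ∈ Lower.
(b): disc ∉ Lower.
Only one shelf left: disc ∈ Right.

clip: Lower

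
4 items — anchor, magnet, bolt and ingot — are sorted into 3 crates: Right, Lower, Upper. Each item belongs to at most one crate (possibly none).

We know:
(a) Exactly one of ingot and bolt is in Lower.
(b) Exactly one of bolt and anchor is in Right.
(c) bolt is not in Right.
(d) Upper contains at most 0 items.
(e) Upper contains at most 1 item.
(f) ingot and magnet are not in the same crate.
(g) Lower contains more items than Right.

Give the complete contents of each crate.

Right = {anchor}; Lower = {bolt, magnet}; Upper = {}

From (c): bolt ∉ Right.
(b) (exactly one): anchor ∈ Right.
(d): Upper already has 0, so the rest are out.
Suppose magnet ∈ Right: no assignment then satisfies all the clues, so magnet ∉ Right.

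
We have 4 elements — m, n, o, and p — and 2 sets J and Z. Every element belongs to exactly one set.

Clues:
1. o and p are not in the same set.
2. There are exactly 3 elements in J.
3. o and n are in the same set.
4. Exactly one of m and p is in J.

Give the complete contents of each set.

J = {m, n, o}; Z = {p}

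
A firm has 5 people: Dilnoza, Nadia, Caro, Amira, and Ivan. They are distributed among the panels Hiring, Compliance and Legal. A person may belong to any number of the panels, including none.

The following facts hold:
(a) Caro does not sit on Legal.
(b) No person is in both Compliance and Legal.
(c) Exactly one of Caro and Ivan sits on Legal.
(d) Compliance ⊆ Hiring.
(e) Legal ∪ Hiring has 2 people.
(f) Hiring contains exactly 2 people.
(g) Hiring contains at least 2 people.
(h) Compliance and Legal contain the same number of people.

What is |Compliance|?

1

From (a): Caro ∉ Legal.
(c) (exactly one): Ivan ∈ Legal.
(b) (disjoint): Ivan ∉ Compliance.
Suppose Dilnoza ∈ Legal: no assignment then satisfies all the clues, so Dilnoza ∉ Legal.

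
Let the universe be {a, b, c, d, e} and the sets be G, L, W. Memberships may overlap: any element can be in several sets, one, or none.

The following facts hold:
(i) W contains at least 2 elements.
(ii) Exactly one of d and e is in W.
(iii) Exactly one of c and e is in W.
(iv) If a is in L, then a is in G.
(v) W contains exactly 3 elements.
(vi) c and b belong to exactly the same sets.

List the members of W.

W = {b, c, d}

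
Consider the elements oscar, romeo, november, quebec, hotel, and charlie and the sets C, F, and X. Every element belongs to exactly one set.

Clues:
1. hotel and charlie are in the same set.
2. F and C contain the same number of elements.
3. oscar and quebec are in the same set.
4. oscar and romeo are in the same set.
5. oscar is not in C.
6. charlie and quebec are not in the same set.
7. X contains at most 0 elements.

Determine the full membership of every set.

C = {charlie, hotel, november}; F = {oscar, quebec, romeo}; X = {}

From (5): oscar ∉ C.
(3): quebec matches oscar: quebec ∉ C.
(4): romeo matches oscar: romeo ∉ C.
(7): X already has 0, so the rest are out.
Only one set left: oscar ∈ F.
Only one set left: romeo ∈ F.
Only one set left: quebec ∈ F.
(6): charlie ∉ F.
Only one set left: charlie ∈ C.
(1): hotel matches charlie: hotel ∈ C.
Suppose november ∉ C: no assignment then satisfies all the clues, so november ∈ C.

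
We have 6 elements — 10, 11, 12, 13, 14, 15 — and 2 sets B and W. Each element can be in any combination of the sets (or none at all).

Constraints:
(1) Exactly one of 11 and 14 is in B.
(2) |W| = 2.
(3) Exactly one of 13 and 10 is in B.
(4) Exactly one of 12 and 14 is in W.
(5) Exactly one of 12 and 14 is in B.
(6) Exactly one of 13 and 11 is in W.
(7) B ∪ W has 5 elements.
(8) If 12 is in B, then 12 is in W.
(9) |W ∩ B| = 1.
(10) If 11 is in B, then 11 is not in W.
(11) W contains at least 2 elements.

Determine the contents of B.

B = {10, 11, 12, 15}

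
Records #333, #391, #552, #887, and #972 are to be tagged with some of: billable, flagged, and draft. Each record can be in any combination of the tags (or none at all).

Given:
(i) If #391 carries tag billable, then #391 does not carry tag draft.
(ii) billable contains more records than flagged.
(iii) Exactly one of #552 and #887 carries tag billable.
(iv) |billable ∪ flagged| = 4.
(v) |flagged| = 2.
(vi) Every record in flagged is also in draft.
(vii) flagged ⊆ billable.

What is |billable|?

4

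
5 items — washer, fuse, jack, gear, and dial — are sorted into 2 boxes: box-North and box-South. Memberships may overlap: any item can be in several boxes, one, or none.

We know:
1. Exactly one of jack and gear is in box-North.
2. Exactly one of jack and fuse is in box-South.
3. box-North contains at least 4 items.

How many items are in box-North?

4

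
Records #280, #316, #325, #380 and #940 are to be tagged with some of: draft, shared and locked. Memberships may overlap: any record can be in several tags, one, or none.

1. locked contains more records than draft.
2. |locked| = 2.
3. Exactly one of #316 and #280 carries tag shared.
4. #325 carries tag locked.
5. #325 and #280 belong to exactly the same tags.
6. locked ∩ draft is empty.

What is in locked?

locked = {#280, #325}

From (4): #325 ∈ locked.
(5): #280 matches #325: #280 ∈ locked.
(6) (disjoint): #280 ∉ draft.
(6) (disjoint): #325 ∉ draft.
(2): locked already has 2, so the rest are out.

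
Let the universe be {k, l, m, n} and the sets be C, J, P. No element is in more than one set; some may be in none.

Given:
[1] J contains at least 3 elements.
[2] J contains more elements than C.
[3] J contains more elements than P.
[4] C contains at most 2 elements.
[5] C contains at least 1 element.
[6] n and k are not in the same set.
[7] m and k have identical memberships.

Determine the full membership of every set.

C = {n}; J = {k, l, m}; P = {}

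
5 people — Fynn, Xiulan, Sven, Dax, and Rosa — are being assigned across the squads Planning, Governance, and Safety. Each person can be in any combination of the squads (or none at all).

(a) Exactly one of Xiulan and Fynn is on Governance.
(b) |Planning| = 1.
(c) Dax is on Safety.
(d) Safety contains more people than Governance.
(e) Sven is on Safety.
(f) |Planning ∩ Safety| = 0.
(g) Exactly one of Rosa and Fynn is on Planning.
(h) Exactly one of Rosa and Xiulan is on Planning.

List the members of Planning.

Planning = {Rosa}

From (c): Dax ∈ Safety.
From (e): Sven ∈ Safety.
Suppose Fynn ∈ Planning: no assignment then satisfies all the clues, so Fynn ∉ Planning.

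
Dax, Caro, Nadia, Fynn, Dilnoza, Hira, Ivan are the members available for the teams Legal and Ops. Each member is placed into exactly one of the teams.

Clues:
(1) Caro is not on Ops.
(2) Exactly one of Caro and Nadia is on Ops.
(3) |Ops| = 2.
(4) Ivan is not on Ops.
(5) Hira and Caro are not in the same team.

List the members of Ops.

From (1): Caro ∉ Ops.
From (4): Ivan ∉ Ops.
(2) (exactly one): Nadia ∈ Ops.
Only one team left: Caro ∈ Legal.
Only one team left: Ivan ∈ Legal.
(5): Hira ∉ Legal.
Only one team left: Hira ∈ Ops.
(3): Ops already has 2, so the rest are out.
Only one team left: Dax ∈ Legal.
Only one team left: Fynn ∈ Legal.
Only one team left: Dilnoza ∈ Legal.

Ops = {Hira, Nadia}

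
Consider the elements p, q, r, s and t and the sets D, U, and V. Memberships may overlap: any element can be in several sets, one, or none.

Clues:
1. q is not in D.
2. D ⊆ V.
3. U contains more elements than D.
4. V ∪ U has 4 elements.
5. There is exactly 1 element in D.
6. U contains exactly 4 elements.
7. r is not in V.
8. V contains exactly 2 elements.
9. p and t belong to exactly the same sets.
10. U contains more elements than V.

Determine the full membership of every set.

D = {s}; U = {p, q, s, t}; V = {q, s}

From (1): q ∉ D.
From (7): r ∉ V.
(2) contrapositive: r ∉ D.
Suppose p ∈ D: no assignment then satisfies all the clues, so p ∉ D.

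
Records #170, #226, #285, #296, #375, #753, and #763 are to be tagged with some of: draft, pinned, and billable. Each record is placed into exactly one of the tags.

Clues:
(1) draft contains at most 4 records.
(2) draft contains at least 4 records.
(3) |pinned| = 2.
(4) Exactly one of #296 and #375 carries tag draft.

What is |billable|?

1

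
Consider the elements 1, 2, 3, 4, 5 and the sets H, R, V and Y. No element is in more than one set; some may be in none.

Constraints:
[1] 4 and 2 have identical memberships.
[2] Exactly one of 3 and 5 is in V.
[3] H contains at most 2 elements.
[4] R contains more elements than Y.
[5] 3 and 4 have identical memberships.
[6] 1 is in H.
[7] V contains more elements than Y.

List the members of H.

H = {1}

From (6): 1 ∈ H.
Suppose 2 ∈ H: no assignment then satisfies all the clues, so 2 ∉ H.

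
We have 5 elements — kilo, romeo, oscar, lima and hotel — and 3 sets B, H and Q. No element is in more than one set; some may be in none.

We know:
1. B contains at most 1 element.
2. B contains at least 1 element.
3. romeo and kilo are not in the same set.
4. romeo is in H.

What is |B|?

1

From (4): romeo ∈ H.
(3): kilo ∉ H.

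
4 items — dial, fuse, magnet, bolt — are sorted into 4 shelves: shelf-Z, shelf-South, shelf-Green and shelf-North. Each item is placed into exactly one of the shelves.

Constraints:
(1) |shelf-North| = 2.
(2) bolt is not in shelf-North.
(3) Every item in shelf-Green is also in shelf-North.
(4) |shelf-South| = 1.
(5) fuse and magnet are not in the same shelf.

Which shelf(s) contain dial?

dial: shelf-North

From (2): bolt ∉ shelf-North.
(3) contrapositive: bolt ∉ shelf-Green.
Suppose dial ∈ shelf-Z: no assignment then satisfies all the clues, so dial ∉ shelf-Z.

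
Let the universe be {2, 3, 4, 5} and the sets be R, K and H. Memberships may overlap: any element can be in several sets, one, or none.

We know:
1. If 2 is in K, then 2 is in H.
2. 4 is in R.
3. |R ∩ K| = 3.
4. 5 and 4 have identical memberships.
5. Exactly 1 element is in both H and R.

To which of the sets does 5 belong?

5: K, R

From (2): 4 ∈ R.
(4): 5 matches 4: 5 ∈ R.
Suppose 5 ∉ K: no assignment then satisfies all the clues, so 5 ∈ K.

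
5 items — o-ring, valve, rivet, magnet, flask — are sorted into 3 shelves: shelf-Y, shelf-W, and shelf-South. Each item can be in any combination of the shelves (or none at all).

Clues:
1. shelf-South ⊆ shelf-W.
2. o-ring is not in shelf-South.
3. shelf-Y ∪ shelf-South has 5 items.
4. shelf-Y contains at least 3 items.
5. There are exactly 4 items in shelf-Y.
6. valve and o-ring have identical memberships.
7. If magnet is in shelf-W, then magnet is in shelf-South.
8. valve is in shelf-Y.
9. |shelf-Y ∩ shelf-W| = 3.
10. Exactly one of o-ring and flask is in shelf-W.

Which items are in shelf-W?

shelf-W = {magnet, o-ring, rivet, valve}

From (2): o-ring ∉ shelf-South.
From (8): valve ∈ shelf-Y.
(6): o-ring matches valve: o-ring ∈ shelf-Y.
(6): valve matches o-ring: valve ∉ shelf-South.
Suppose o-ring ∉ shelf-W: no assignment then satisfies all the clues, so o-ring ∈ shelf-W.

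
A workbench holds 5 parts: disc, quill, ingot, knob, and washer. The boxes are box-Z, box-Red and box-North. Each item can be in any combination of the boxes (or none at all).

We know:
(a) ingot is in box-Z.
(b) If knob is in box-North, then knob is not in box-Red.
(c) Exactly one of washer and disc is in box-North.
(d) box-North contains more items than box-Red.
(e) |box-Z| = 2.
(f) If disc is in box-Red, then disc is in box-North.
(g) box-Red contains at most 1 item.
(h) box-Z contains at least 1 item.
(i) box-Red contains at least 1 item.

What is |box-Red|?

1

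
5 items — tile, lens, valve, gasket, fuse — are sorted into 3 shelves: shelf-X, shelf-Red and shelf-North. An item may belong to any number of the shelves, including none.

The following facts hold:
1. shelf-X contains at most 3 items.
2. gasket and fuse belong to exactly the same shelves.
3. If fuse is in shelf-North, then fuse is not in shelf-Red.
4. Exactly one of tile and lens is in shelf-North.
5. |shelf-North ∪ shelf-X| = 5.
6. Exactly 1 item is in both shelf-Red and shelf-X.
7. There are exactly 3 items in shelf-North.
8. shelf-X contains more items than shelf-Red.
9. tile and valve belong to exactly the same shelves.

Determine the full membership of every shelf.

shelf-X = {lens, tile, valve}; shelf-Red = {lens}; shelf-North = {fuse, gasket, lens}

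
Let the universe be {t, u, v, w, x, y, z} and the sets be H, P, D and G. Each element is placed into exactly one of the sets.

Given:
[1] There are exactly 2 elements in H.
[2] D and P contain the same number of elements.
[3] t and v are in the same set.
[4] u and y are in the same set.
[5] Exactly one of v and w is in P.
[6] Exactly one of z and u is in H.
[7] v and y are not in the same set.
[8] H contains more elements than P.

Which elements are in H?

H = {u, y}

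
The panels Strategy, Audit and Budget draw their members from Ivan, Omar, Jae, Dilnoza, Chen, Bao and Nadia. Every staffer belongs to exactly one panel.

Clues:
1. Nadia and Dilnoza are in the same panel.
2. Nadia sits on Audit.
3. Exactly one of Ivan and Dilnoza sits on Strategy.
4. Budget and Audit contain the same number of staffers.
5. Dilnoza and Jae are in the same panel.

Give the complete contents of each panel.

Strategy = {Ivan}; Audit = {Dilnoza, Jae, Nadia}; Budget = {Bao, Chen, Omar}

From (2): Nadia ∈ Audit.
(1): Dilnoza matches Nadia: Dilnoza ∉ Strategy.
(1): Dilnoza matches Nadia: Dilnoza ∈ Audit.
(3) (exactly one): Ivan ∈ Strategy.
(5): Jae matches Dilnoza: Jae ∉ Strategy.
(5): Jae matches Dilnoza: Jae ∈ Audit.
Suppose Omar ∈ Strategy: no assignment then satisfies all the clues, so Omar ∉ Strategy.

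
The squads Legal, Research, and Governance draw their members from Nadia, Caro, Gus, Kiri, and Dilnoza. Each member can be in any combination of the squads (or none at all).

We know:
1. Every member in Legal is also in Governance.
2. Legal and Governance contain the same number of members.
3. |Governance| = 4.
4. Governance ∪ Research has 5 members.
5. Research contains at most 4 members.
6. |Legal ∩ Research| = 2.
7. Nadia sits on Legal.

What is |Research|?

3

From (7): Nadia ∈ Legal.
(1) with Nadia ∈ Legal: Nadia ∈ Governance.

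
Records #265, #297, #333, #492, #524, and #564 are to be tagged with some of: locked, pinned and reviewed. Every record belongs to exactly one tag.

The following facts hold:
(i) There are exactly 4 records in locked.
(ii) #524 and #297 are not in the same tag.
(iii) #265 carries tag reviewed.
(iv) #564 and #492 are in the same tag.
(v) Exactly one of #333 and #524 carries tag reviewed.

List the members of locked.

locked = {#297, #333, #492, #564}

From (iii): #265 ∈ reviewed.
Suppose #297 ∉ locked: no assignment then satisfies all the clues, so #297 ∈ locked.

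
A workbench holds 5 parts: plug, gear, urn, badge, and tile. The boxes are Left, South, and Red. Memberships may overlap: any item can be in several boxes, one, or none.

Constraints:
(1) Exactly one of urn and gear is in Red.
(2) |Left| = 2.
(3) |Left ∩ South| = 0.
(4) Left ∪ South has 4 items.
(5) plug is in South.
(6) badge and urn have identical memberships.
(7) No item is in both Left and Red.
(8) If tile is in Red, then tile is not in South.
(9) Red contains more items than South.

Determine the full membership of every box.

Left = {badge, urn}; South = {gear, plug}; Red = {gear, plug, tile}

From (5): plug ∈ South.
Suppose plug ∈ Left: no assignment then satisfies all the clues, so plug ∉ Left.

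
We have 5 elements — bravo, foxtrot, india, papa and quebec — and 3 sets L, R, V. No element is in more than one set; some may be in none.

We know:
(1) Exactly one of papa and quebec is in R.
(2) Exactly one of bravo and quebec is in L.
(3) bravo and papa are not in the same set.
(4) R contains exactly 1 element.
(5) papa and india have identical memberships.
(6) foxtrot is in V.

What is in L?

L = {bravo}

From (6): foxtrot ∈ V.
Suppose bravo ∉ L: no assignment then satisfies all the clues, so bravo ∈ L.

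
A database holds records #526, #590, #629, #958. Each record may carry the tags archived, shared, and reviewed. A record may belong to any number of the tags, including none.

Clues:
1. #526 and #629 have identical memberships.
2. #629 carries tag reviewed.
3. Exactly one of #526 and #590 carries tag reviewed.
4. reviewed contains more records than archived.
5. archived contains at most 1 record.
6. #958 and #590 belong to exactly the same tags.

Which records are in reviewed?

reviewed = {#526, #629}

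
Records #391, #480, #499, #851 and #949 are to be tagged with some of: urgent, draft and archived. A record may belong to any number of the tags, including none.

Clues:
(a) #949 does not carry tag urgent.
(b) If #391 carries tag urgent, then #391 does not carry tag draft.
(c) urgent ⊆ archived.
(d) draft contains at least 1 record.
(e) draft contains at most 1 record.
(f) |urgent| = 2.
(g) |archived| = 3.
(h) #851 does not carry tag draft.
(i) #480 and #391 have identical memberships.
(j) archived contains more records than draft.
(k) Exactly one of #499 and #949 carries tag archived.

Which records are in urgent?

urgent = {#391, #480}

From (a): #949 ∉ urgent.
From (h): #851 ∉ draft.
Suppose #391 ∉ urgent: no assignment then satisfies all the clues, so #391 ∈ urgent.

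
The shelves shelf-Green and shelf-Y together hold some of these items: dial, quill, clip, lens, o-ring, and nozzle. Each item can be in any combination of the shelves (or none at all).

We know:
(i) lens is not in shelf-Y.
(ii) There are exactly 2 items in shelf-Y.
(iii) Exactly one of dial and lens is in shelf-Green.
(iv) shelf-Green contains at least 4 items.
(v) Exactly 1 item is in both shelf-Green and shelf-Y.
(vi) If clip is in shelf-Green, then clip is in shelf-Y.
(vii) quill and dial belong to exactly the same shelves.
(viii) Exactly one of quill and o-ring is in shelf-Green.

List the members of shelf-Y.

shelf-Y = {clip, o-ring}

From (i): lens ∉ shelf-Y.
Suppose dial ∈ shelf-Y: no assignment then satisfies all the clues, so dial ∉ shelf-Y.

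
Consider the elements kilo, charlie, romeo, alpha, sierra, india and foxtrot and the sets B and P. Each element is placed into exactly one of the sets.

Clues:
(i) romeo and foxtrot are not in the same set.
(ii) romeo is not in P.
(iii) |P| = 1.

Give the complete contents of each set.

From (ii): romeo ∉ P.
Only one set left: romeo ∈ B.
(i): foxtrot ∉ B.
Only one set left: foxtrot ∈ P.
(iii): P already has 1, so the rest are out.
Only one set left: kilo ∈ B.
Only one set left: charlie ∈ B.
Only one set left: alpha ∈ B.
Only one set left: sierra ∈ B.
Only one set left: india ∈ B.

B = {alpha, charlie, india, kilo, romeo, sierra}; P = {foxtrot}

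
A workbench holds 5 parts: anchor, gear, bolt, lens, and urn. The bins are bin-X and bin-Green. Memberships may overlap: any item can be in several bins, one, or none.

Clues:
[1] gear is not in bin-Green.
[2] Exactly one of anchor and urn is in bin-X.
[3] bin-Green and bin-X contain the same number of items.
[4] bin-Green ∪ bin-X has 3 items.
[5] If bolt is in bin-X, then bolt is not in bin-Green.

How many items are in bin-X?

2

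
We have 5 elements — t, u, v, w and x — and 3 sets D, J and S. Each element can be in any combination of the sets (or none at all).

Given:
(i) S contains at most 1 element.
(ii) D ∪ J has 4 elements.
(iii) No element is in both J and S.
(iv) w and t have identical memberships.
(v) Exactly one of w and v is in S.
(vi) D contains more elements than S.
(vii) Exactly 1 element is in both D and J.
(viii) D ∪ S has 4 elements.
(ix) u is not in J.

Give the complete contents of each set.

From (ix): u ∉ J.
Suppose t ∉ D: no assignment then satisfies all the clues, so t ∈ D.

D = {t, v, w, x}; J = {x}; S = {v}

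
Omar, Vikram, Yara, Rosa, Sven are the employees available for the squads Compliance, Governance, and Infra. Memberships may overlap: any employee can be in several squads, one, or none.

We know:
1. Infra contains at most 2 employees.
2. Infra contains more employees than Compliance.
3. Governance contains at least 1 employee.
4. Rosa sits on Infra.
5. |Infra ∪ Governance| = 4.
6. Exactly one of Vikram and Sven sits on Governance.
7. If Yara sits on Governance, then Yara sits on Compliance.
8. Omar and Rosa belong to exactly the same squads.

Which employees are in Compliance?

Compliance = {Yara}

From (4): Rosa ∈ Infra.
(8): Omar matches Rosa: Omar ∈ Infra.
(1): Infra already has 2, so the rest are out.
Suppose Omar ∈ Compliance: no assignment then satisfies all the clues, so Omar ∉ Compliance.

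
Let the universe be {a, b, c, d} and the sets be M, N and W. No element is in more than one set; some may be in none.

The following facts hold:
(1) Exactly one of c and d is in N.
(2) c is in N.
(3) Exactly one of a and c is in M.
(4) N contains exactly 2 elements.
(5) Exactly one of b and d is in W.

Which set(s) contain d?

d: W

From (2): c ∈ N.
(1) (exactly one): d ∉ N.
(3) (exactly one): a ∈ M.
(4): only 2 candidates remain for N, so all are in.
(5) (exactly one): d ∈ W.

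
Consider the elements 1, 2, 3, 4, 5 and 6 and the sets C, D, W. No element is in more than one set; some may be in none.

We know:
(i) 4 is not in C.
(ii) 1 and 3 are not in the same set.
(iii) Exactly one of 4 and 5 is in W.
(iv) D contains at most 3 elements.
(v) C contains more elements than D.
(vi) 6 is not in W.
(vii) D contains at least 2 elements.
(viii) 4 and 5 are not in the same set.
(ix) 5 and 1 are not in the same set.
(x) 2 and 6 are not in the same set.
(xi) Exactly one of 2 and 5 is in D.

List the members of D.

From (i): 4 ∉ C.
From (vi): 6 ∉ W.
Suppose 1 ∉ D: no assignment then satisfies all the clues, so 1 ∈ D.

D = {1, 2}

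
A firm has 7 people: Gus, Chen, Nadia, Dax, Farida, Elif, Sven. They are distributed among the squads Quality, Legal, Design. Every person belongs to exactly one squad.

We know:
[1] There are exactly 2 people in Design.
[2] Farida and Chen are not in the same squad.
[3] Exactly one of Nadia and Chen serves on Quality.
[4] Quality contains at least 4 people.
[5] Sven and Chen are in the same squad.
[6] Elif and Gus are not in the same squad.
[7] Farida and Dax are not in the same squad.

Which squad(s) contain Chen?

Chen: Quality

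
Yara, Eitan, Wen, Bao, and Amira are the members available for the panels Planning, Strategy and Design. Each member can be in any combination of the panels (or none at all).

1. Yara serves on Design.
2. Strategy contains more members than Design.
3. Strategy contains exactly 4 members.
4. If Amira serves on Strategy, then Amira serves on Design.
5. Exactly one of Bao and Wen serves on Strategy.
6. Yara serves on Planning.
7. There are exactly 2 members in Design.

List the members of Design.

Design = {Amira, Yara}

From (1): Yara ∈ Design.
From (6): Yara ∈ Planning.
Suppose Eitan ∈ Design: no assignment then satisfies all the clues, so Eitan ∉ Design.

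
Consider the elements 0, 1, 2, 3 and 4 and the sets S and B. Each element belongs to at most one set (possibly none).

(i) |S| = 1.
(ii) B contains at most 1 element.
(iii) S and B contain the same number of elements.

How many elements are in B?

1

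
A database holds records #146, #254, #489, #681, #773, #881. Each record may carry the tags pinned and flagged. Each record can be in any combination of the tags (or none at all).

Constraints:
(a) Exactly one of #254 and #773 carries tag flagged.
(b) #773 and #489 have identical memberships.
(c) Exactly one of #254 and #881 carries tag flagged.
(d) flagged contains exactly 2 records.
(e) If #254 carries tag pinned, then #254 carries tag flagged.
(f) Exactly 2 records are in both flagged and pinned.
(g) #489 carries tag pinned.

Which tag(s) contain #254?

#254: flagged, pinned

From (g): #489 ∈ pinned.
(b): #773 matches #489: #773 ∈ pinned.
Suppose #254 ∉ pinned: no assignment then satisfies all the clues, so #254 ∈ pinned.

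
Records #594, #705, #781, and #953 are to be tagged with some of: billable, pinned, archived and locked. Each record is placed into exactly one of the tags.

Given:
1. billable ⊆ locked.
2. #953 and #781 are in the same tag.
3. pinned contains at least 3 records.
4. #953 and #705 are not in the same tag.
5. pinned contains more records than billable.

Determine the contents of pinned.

pinned = {#594, #781, #953}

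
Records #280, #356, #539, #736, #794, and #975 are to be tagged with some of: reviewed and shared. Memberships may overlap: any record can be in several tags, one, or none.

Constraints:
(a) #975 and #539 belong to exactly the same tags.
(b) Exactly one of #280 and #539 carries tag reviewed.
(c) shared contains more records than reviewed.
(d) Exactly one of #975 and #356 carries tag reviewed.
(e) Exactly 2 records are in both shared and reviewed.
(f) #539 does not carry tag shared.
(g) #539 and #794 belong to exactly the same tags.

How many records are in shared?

3

From (f): #539 ∉ shared.
(a): #975 matches #539: #975 ∉ shared.
(g): #794 matches #539: #794 ∉ shared.
Suppose #280 ∉ reviewed: no assignment then satisfies all the clues, so #280 ∈ reviewed.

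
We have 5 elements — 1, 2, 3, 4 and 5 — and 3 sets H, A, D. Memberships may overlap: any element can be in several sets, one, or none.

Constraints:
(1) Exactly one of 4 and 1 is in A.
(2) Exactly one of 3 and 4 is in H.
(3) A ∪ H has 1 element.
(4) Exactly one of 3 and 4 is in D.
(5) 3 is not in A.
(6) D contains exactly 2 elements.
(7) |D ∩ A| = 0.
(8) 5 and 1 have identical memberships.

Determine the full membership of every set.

H = {4}; A = {4}; D = {2, 3}

From (5): 3 ∉ A.
Suppose 1 ∈ H: no assignment then satisfies all the clues, so 1 ∉ H.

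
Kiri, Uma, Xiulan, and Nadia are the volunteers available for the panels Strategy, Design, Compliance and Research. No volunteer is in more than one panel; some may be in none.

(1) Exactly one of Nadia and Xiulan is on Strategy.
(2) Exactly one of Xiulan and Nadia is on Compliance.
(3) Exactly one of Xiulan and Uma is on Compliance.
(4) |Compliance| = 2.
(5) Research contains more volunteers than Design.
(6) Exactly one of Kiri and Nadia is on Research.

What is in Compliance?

Compliance = {Nadia, Uma}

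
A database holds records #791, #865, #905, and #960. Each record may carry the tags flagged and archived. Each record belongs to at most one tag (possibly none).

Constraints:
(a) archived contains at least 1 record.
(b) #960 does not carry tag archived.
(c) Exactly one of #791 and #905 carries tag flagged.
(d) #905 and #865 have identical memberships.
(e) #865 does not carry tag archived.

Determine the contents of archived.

archived = {#791}

From (b): #960 ∉ archived.
From (e): #865 ∉ archived.
(d): #905 matches #865: #905 ∉ archived.
(a): only 1 candidates remain for archived, so all are in.
(c) (exactly one): #905 ∈ flagged.
(d): #865 matches #905: #865 ∈ flagged.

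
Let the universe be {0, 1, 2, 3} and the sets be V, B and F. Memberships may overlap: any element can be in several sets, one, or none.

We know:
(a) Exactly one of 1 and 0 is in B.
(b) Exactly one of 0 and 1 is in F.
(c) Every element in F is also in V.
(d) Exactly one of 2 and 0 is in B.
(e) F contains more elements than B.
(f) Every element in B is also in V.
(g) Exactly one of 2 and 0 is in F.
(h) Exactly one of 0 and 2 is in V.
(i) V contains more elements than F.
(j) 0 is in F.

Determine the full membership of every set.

V = {0, 1, 3}; B = {0}; F = {0, 3}

From (j): 0 ∈ F.
(b) (exactly one): 1 ∉ F.
(c) with 0 ∈ F: 0 ∈ V.
(g) (exactly one): 2 ∉ F.
(h) (exactly one): 2 ∉ V.
(f) contrapositive: 2 ∉ B.
(d) (exactly one): 0 ∈ B.
(a) (exactly one): 1 ∉ B.
Suppose 1 ∉ V: no assignment then satisfies all the clues, so 1 ∈ V.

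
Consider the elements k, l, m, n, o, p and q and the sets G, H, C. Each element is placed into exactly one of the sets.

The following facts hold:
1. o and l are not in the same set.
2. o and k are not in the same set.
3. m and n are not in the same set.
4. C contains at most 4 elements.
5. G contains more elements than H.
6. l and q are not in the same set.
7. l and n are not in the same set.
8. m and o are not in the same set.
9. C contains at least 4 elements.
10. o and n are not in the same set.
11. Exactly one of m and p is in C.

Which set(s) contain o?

o: H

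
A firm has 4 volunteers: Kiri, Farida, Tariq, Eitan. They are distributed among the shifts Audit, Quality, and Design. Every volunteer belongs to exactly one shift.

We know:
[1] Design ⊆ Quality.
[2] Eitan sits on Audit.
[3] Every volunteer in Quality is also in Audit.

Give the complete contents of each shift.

Audit = {Eitan, Farida, Kiri, Tariq}; Quality = {}; Design = {}

From (2): Eitan ∈ Audit.
Suppose Kiri ∉ Audit: no assignment then satisfies all the clues, so Kiri ∈ Audit.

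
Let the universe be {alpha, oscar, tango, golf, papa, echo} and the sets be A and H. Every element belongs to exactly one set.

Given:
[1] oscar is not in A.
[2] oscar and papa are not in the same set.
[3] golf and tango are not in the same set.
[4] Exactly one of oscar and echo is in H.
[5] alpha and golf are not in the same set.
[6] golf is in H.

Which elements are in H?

From (1): oscar ∉ A.
From (6): golf ∈ H.
(3): tango ∉ H.
(5): alpha ∉ H.
Only one set left: alpha ∈ A.
Only one set left: oscar ∈ H.
Only one set left: tango ∈ A.
(2): papa ∉ H.
(4) (exactly one): echo ∉ H.
Only one set left: papa ∈ A.
Only one set left: echo ∈ A.

H = {golf, oscar}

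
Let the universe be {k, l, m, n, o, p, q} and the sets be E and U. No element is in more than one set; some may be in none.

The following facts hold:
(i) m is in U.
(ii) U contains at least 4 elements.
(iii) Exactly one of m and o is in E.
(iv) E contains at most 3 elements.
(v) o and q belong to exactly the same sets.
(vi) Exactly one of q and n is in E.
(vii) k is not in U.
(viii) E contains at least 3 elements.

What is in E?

E = {k, o, q}

From (i): m ∈ U.
From (vii): k ∉ U.
(iii) (exactly one): o ∈ E.
(v): q matches o: q ∈ E.
(vi) (exactly one): n ∉ E.
(ii): only 4 candidates remain for U, so all are in.
(viii): only 3 candidates remain for E, so all are in.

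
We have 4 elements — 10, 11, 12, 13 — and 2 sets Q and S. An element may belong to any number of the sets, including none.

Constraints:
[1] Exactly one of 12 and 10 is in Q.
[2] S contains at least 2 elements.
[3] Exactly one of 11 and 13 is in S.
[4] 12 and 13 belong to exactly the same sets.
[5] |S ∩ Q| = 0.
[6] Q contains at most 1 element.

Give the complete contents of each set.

Q = {10}; S = {12, 13}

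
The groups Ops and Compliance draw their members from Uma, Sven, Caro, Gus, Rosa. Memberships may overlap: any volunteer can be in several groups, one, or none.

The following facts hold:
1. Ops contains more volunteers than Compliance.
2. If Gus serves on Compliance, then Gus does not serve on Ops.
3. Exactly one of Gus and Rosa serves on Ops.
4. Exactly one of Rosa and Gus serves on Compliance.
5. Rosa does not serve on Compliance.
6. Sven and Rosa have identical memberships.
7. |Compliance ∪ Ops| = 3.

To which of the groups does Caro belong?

Caro: none

From (5): Rosa ∉ Compliance.
(4) (exactly one): Gus ∈ Compliance.
(6): Sven matches Rosa: Sven ∉ Compliance.
(2): Gus ∉ Ops.
(3) (exactly one): Rosa ∈ Ops.
(6): Sven matches Rosa: Sven ∈ Ops.
Suppose Caro ∈ Ops: no assignment then satisfies all the clues, so Caro ∉ Ops.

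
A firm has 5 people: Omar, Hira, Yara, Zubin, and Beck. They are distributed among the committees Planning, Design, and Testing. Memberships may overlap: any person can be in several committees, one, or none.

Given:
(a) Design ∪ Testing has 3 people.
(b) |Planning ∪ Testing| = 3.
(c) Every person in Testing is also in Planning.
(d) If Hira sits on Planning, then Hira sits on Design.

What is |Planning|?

3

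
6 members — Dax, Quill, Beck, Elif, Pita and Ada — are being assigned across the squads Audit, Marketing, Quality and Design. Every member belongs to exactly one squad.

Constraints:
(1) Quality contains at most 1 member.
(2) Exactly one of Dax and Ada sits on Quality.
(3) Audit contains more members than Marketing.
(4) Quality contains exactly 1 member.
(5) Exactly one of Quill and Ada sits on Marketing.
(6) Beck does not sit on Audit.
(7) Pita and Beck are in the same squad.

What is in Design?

From (6): Beck ∉ Audit.
(7): Pita matches Beck: Pita ∉ Audit.
Suppose Dax ∈ Design: no assignment then satisfies all the clues, so Dax ∉ Design.

Design = {Beck, Pita}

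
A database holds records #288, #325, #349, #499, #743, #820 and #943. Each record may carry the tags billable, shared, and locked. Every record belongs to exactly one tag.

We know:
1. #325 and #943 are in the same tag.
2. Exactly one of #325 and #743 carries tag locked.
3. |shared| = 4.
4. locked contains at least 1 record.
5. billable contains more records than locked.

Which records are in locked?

locked = {#743}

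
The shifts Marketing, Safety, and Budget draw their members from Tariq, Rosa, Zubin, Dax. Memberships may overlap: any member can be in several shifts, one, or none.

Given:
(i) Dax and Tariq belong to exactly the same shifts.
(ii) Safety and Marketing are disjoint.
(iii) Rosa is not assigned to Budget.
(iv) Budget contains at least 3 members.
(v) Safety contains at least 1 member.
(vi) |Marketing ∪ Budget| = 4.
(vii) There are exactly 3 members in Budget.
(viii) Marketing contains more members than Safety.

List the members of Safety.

Safety = {Zubin}

From (iii): Rosa ∉ Budget.
(iv): only 3 candidates remain for Budget, so all are in.
Suppose Tariq ∈ Safety: no assignment then satisfies all the clues, so Tariq ∉ Safety.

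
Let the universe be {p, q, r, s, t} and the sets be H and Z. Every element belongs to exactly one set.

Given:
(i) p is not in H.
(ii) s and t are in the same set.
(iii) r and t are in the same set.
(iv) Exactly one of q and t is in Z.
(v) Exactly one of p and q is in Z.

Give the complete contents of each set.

H = {q}; Z = {p, r, s, t}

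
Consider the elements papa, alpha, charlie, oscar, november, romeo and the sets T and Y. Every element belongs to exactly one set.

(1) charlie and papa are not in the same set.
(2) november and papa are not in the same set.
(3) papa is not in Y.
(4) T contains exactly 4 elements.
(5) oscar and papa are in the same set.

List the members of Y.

Y = {charlie, november}

From (3): papa ∉ Y.
(5): oscar matches papa: oscar ∉ Y.
Only one set left: papa ∈ T.
Only one set left: oscar ∈ T.
(1): charlie ∉ T.
(2): november ∉ T.
(4): only 4 candidates remain for T, so all are in.
Only one set left: charlie ∈ Y.
Only one set left: november ∈ Y.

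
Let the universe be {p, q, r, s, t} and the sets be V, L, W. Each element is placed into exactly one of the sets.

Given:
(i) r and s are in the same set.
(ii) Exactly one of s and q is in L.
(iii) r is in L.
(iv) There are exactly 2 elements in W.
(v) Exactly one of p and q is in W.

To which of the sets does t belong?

t: W

From (iii): r ∈ L.
(i): s matches r: s ∉ V.
(i): s matches r: s ∈ L.
(ii) (exactly one): q ∉ L.
Suppose t ∈ V: no assignment then satisfies all the clues, so t ∉ V.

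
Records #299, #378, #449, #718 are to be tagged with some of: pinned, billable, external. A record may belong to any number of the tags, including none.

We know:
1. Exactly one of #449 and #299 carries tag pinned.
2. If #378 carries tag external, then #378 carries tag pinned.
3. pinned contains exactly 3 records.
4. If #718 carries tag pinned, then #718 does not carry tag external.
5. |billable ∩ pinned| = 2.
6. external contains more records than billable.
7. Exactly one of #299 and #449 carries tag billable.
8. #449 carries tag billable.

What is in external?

external = {#299, #378, #449}

From (8): #449 ∈ billable.
(7) (exactly one): #299 ∉ billable.
Suppose #299 ∉ external: no assignment then satisfies all the clues, so #299 ∈ external.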